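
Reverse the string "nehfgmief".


Input: nehfgmief
Reading characters right to left:
  Position 8: 'f'
  Position 7: 'e'
  Position 6: 'i'
  Position 5: 'm'
  Position 4: 'g'
  Position 3: 'f'
  Position 2: 'h'
  Position 1: 'e'
  Position 0: 'n'
Reversed: feimgfhen

feimgfhen


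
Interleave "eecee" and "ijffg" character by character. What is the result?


Interleaving "eecee" and "ijffg":
  Position 0: 'e' from first, 'i' from second => "ei"
  Position 1: 'e' from first, 'j' from second => "ej"
  Position 2: 'c' from first, 'f' from second => "cf"
  Position 3: 'e' from first, 'f' from second => "ef"
  Position 4: 'e' from first, 'g' from second => "eg"
Result: eiejcfefeg

eiejcfefeg


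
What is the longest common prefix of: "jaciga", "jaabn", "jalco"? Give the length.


Words: jaciga, jaabn, jalco
  Position 0: all 'j' => match
  Position 1: all 'a' => match
  Position 2: ('c', 'a', 'l') => mismatch, stop
LCP = "ja" (length 2)

2


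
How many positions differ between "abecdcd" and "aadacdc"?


Comparing "abecdcd" and "aadacdc" position by position:
  Position 0: 'a' vs 'a' => same
  Position 1: 'b' vs 'a' => DIFFER
  Position 2: 'e' vs 'd' => DIFFER
  Position 3: 'c' vs 'a' => DIFFER
  Position 4: 'd' vs 'c' => DIFFER
  Position 5: 'c' vs 'd' => DIFFER
  Position 6: 'd' vs 'c' => DIFFER
Positions that differ: 6

6


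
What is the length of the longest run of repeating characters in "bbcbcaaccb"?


Input: "bbcbcaaccb"
Scanning for longest run:
  Position 1 ('b'): continues run of 'b', length=2
  Position 2 ('c'): new char, reset run to 1
  Position 3 ('b'): new char, reset run to 1
  Position 4 ('c'): new char, reset run to 1
  Position 5 ('a'): new char, reset run to 1
  Position 6 ('a'): continues run of 'a', length=2
  Position 7 ('c'): new char, reset run to 1
  Position 8 ('c'): continues run of 'c', length=2
  Position 9 ('b'): new char, reset run to 1
Longest run: 'b' with length 2

2


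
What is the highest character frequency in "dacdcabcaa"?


Input: dacdcabcaa
Character counts:
  'a': 4
  'b': 1
  'c': 3
  'd': 2
Maximum frequency: 4

4


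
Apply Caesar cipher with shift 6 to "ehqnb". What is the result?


Caesar cipher: shift "ehqnb" by 6
  'e' (pos 4) + 6 = pos 10 = 'k'
  'h' (pos 7) + 6 = pos 13 = 'n'
  'q' (pos 16) + 6 = pos 22 = 'w'
  'n' (pos 13) + 6 = pos 19 = 't'
  'b' (pos 1) + 6 = pos 7 = 'h'
Result: knwth

knwth


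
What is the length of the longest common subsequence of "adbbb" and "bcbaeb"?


LCS of "adbbb" and "bcbaeb"
DP table:
           b    c    b    a    e    b
      0    0    0    0    0    0    0
  a   0    0    0    0    1    1    1
  d   0    0    0    0    1    1    1
  b   0    1    1    1    1    1    2
  b   0    1    1    2    2    2    2
  b   0    1    1    2    2    2    3
LCS length = dp[5][6] = 3

3


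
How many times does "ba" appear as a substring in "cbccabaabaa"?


Searching for "ba" in "cbccabaabaa"
Scanning each position:
  Position 0: "cb" => no
  Position 1: "bc" => no
  Position 2: "cc" => no
  Position 3: "ca" => no
  Position 4: "ab" => no
  Position 5: "ba" => MATCH
  Position 6: "aa" => no
  Position 7: "ab" => no
  Position 8: "ba" => MATCH
  Position 9: "aa" => no
Total occurrences: 2

2


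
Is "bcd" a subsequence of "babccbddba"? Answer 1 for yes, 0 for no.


Check if "bcd" is a subsequence of "babccbddba"
Greedy scan:
  Position 0 ('b'): matches sub[0] = 'b'
  Position 1 ('a'): no match needed
  Position 2 ('b'): no match needed
  Position 3 ('c'): matches sub[1] = 'c'
  Position 4 ('c'): no match needed
  Position 5 ('b'): no match needed
  Position 6 ('d'): matches sub[2] = 'd'
  Position 7 ('d'): no match needed
  Position 8 ('b'): no match needed
  Position 9 ('a'): no match needed
All 3 characters matched => is a subsequence

1


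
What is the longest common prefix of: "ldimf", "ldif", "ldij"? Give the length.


Words: ldimf, ldif, ldij
  Position 0: all 'l' => match
  Position 1: all 'd' => match
  Position 2: all 'i' => match
  Position 3: ('m', 'f', 'j') => mismatch, stop
LCP = "ldi" (length 3)

3


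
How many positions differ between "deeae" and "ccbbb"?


Comparing "deeae" and "ccbbb" position by position:
  Position 0: 'd' vs 'c' => DIFFER
  Position 1: 'e' vs 'c' => DIFFER
  Position 2: 'e' vs 'b' => DIFFER
  Position 3: 'a' vs 'b' => DIFFER
  Position 4: 'e' vs 'b' => DIFFER
Positions that differ: 5

5


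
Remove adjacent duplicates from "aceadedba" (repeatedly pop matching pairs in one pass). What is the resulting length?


Input: aceadedba
Stack-based adjacent duplicate removal:
  Read 'a': push. Stack: a
  Read 'c': push. Stack: ac
  Read 'e': push. Stack: ace
  Read 'a': push. Stack: acea
  Read 'd': push. Stack: acead
  Read 'e': push. Stack: aceade
  Read 'd': push. Stack: aceaded
  Read 'b': push. Stack: aceadedb
  Read 'a': push. Stack: aceadedba
Final stack: "aceadedba" (length 9)

9


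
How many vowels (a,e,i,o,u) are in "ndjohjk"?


Input: ndjohjk
Checking each character:
  'n' at position 0: consonant
  'd' at position 1: consonant
  'j' at position 2: consonant
  'o' at position 3: vowel (running total: 1)
  'h' at position 4: consonant
  'j' at position 5: consonant
  'k' at position 6: consonant
Total vowels: 1

1


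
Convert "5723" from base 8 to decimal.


Input: "5723" in base 8
Positional expansion:
  Digit '5' (value 5) x 8^3 = 2560
  Digit '7' (value 7) x 8^2 = 448
  Digit '2' (value 2) x 8^1 = 16
  Digit '3' (value 3) x 8^0 = 3
Sum = 3027

3027


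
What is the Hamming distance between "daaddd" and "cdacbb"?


Comparing "daaddd" and "cdacbb" position by position:
  Position 0: 'd' vs 'c' => differ
  Position 1: 'a' vs 'd' => differ
  Position 2: 'a' vs 'a' => same
  Position 3: 'd' vs 'c' => differ
  Position 4: 'd' vs 'b' => differ
  Position 5: 'd' vs 'b' => differ
Total differences (Hamming distance): 5

5


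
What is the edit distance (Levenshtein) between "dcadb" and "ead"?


Computing edit distance: "dcadb" -> "ead"
DP table:
           e    a    d
      0    1    2    3
  d   1    1    2    2
  c   2    2    2    3
  a   3    3    2    3
  d   4    4    3    2
  b   5    5    4    3
Edit distance = dp[5][3] = 3

3


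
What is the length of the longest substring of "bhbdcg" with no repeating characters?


Input: "bhbdcg"
Sliding window (track last position of each char):
  Position 0 ('b'): window [0,0] length 1 -- new best
  Position 1 ('h'): window [0,1] length 2 -- new best
  Position 2 ('b'): repeat (last at 0), move window start to 1
  Position 2 ('b'): window [1,2] length 2
  Position 3 ('d'): window [1,3] length 3 -- new best
  Position 4 ('c'): window [1,4] length 4 -- new best
  Position 5 ('g'): window [1,5] length 5 -- new best
Longest substring with no repeats: "hbdcg" with length 5

5


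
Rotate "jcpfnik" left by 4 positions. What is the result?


Input: "jcpfnik", rotate left by 4
First 4 characters: "jcpf"
Remaining characters: "nik"
Concatenate remaining + first: "nik" + "jcpf" = "nikjcpf"

nikjcpf


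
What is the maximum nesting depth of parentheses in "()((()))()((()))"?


Input: "()((()))()((()))"
Tracking depth:
  Position 0 '(': depth becomes 1
  Position 1 ')': depth becomes 0
  Position 2 '(': depth becomes 1
  Position 3 '(': depth becomes 2
  Position 4 '(': depth becomes 3
  Position 5 ')': depth becomes 2
  Position 6 ')': depth becomes 1
  Position 7 ')': depth becomes 0
  Position 8 '(': depth becomes 1
  Position 9 ')': depth becomes 0
  Position 10 '(': depth becomes 1
  Position 11 '(': depth becomes 2
  Position 12 '(': depth becomes 3
  Position 13 ')': depth becomes 2
  Position 14 ')': depth becomes 1
  Position 15 ')': depth becomes 0
Maximum depth reached: 3

3


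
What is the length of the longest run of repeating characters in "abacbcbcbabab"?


Input: "abacbcbcbabab"
Scanning for longest run:
  Position 1 ('b'): new char, reset run to 1
  Position 2 ('a'): new char, reset run to 1
  Position 3 ('c'): new char, reset run to 1
  Position 4 ('b'): new char, reset run to 1
  Position 5 ('c'): new char, reset run to 1
  Position 6 ('b'): new char, reset run to 1
  Position 7 ('c'): new char, reset run to 1
  Position 8 ('b'): new char, reset run to 1
  Position 9 ('a'): new char, reset run to 1
  Position 10 ('b'): new char, reset run to 1
  Position 11 ('a'): new char, reset run to 1
  Position 12 ('b'): new char, reset run to 1
Longest run: 'a' with length 1

1


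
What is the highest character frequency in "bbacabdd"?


Input: bbacabdd
Character counts:
  'a': 2
  'b': 3
  'c': 1
  'd': 2
Maximum frequency: 3

3


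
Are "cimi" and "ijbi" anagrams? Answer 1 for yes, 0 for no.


Strings: "cimi", "ijbi"
Sorted first:  ciim
Sorted second: biij
Differ at position 0: 'c' vs 'b' => not anagrams

0


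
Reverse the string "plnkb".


Input: plnkb
Reading characters right to left:
  Position 4: 'b'
  Position 3: 'k'
  Position 2: 'n'
  Position 1: 'l'
  Position 0: 'p'
Reversed: bknlp

bknlp


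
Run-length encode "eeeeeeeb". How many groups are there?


Input: eeeeeeeb
Scanning for consecutive runs:
  Group 1: 'e' x 7 (positions 0-6)
  Group 2: 'b' x 1 (positions 7-7)
Total groups: 2

2


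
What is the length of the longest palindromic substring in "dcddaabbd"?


Input: "dcddaabbd"
Checking substrings for palindromes:
  [0:3] "dcd" (len 3) => palindrome
  [2:4] "dd" (len 2) => palindrome
  [4:6] "aa" (len 2) => palindrome
  [6:8] "bb" (len 2) => palindrome
Longest palindromic substring: "dcd" with length 3

3


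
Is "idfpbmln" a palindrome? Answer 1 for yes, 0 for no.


Input: idfpbmln
Reversed: nlmbpfdi
  Compare pos 0 ('i') with pos 7 ('n'): MISMATCH
  Compare pos 1 ('d') with pos 6 ('l'): MISMATCH
  Compare pos 2 ('f') with pos 5 ('m'): MISMATCH
  Compare pos 3 ('p') with pos 4 ('b'): MISMATCH
Result: not a palindrome

0


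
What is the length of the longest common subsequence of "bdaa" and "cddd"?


LCS of "bdaa" and "cddd"
DP table:
           c    d    d    d
      0    0    0    0    0
  b   0    0    0    0    0
  d   0    0    1    1    1
  a   0    0    1    1    1
  a   0    0    1    1    1
LCS length = dp[4][4] = 1

1


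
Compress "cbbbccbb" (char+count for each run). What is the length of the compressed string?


Input: cbbbccbb
Runs:
  'c' x 1 => "c1"
  'b' x 3 => "b3"
  'c' x 2 => "c2"
  'b' x 2 => "b2"
Compressed: "c1b3c2b2"
Compressed length: 8

8


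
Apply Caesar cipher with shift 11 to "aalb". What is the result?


Caesar cipher: shift "aalb" by 11
  'a' (pos 0) + 11 = pos 11 = 'l'
  'a' (pos 0) + 11 = pos 11 = 'l'
  'l' (pos 11) + 11 = pos 22 = 'w'
  'b' (pos 1) + 11 = pos 12 = 'm'
Result: llwm

llwm


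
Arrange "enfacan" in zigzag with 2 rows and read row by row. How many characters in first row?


Zigzag "enfacan" into 2 rows:
Placing characters:
  'e' => row 0
  'n' => row 1
  'f' => row 0
  'a' => row 1
  'c' => row 0
  'a' => row 1
  'n' => row 0
Rows:
  Row 0: "efcn"
  Row 1: "naa"
First row length: 4

4


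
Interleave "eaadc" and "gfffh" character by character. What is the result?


Interleaving "eaadc" and "gfffh":
  Position 0: 'e' from first, 'g' from second => "eg"
  Position 1: 'a' from first, 'f' from second => "af"
  Position 2: 'a' from first, 'f' from second => "af"
  Position 3: 'd' from first, 'f' from second => "df"
  Position 4: 'c' from first, 'h' from second => "ch"
Result: egafafdfch

egafafdfch


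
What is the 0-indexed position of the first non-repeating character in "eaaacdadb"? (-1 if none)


Input: eaaacdadb
Character frequencies:
  'a': 4
  'b': 1
  'c': 1
  'd': 2
  'e': 1
Scanning left to right for freq == 1:
  Position 0 ('e'): unique! => answer = 0

0


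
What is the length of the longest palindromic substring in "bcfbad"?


Input: "bcfbad"
Checking substrings for palindromes:
  No multi-char palindromic substrings found
Longest palindromic substring: "b" with length 1

1


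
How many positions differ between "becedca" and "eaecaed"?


Comparing "becedca" and "eaecaed" position by position:
  Position 0: 'b' vs 'e' => DIFFER
  Position 1: 'e' vs 'a' => DIFFER
  Position 2: 'c' vs 'e' => DIFFER
  Position 3: 'e' vs 'c' => DIFFER
  Position 4: 'd' vs 'a' => DIFFER
  Position 5: 'c' vs 'e' => DIFFER
  Position 6: 'a' vs 'd' => DIFFER
Positions that differ: 7

7


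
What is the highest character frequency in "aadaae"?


Input: aadaae
Character counts:
  'a': 4
  'd': 1
  'e': 1
Maximum frequency: 4

4


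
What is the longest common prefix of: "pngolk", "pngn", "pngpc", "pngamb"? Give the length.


Words: pngolk, pngn, pngpc, pngamb
  Position 0: all 'p' => match
  Position 1: all 'n' => match
  Position 2: all 'g' => match
  Position 3: ('o', 'n', 'p', 'a') => mismatch, stop
LCP = "png" (length 3)

3


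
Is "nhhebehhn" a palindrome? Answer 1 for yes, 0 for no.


Input: nhhebehhn
Reversed: nhhebehhn
  Compare pos 0 ('n') with pos 8 ('n'): match
  Compare pos 1 ('h') with pos 7 ('h'): match
  Compare pos 2 ('h') with pos 6 ('h'): match
  Compare pos 3 ('e') with pos 5 ('e'): match
Result: palindrome

1


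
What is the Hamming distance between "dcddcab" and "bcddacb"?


Comparing "dcddcab" and "bcddacb" position by position:
  Position 0: 'd' vs 'b' => differ
  Position 1: 'c' vs 'c' => same
  Position 2: 'd' vs 'd' => same
  Position 3: 'd' vs 'd' => same
  Position 4: 'c' vs 'a' => differ
  Position 5: 'a' vs 'c' => differ
  Position 6: 'b' vs 'b' => same
Total differences (Hamming distance): 3

3


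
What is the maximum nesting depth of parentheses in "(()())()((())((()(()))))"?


Input: "(()())()((())((()(()))))"
Tracking depth:
  Position 0 '(': depth becomes 1
  Position 1 '(': depth becomes 2
  Position 2 ')': depth becomes 1
  Position 3 '(': depth becomes 2
  Position 4 ')': depth becomes 1
  Position 5 ')': depth becomes 0
  Position 6 '(': depth becomes 1
  Position 7 ')': depth becomes 0
  Position 8 '(': depth becomes 1
  Position 9 '(': depth becomes 2
  Position 10 '(': depth becomes 3
  Position 11 ')': depth becomes 2
  Position 12 ')': depth becomes 1
  Position 13 '(': depth becomes 2
  Position 14 '(': depth becomes 3
  Position 15 '(': depth becomes 4
  Position 16 ')': depth becomes 3
  Position 17 '(': depth becomes 4
  Position 18 '(': depth becomes 5
  Position 19 ')': depth becomes 4
  Position 20 ')': depth becomes 3
  Position 21 ')': depth becomes 2
  Position 22 ')': depth becomes 1
  Position 23 ')': depth becomes 0
Maximum depth reached: 5

5


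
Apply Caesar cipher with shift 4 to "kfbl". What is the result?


Caesar cipher: shift "kfbl" by 4
  'k' (pos 10) + 4 = pos 14 = 'o'
  'f' (pos 5) + 4 = pos 9 = 'j'
  'b' (pos 1) + 4 = pos 5 = 'f'
  'l' (pos 11) + 4 = pos 15 = 'p'
Result: ojfp

ojfp


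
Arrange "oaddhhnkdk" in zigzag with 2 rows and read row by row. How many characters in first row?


Zigzag "oaddhhnkdk" into 2 rows:
Placing characters:
  'o' => row 0
  'a' => row 1
  'd' => row 0
  'd' => row 1
  'h' => row 0
  'h' => row 1
  'n' => row 0
  'k' => row 1
  'd' => row 0
  'k' => row 1
Rows:
  Row 0: "odhnd"
  Row 1: "adhkk"
First row length: 5

5


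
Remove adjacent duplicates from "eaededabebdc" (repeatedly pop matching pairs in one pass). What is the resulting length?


Input: eaededabebdc
Stack-based adjacent duplicate removal:
  Read 'e': push. Stack: e
  Read 'a': push. Stack: ea
  Read 'e': push. Stack: eae
  Read 'd': push. Stack: eaed
  Read 'e': push. Stack: eaede
  Read 'd': push. Stack: eaeded
  Read 'a': push. Stack: eaededa
  Read 'b': push. Stack: eaededab
  Read 'e': push. Stack: eaededabe
  Read 'b': push. Stack: eaededabeb
  Read 'd': push. Stack: eaededabebd
  Read 'c': push. Stack: eaededabebdc
Final stack: "eaededabebdc" (length 12)

12


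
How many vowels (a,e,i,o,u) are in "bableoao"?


Input: bableoao
Checking each character:
  'b' at position 0: consonant
  'a' at position 1: vowel (running total: 1)
  'b' at position 2: consonant
  'l' at position 3: consonant
  'e' at position 4: vowel (running total: 2)
  'o' at position 5: vowel (running total: 3)
  'a' at position 6: vowel (running total: 4)
  'o' at position 7: vowel (running total: 5)
Total vowels: 5

5


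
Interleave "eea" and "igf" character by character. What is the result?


Interleaving "eea" and "igf":
  Position 0: 'e' from first, 'i' from second => "ei"
  Position 1: 'e' from first, 'g' from second => "eg"
  Position 2: 'a' from first, 'f' from second => "af"
Result: eiegaf

eiegaf


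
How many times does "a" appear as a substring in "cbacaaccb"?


Searching for "a" in "cbacaaccb"
Scanning each position:
  Position 0: "c" => no
  Position 1: "b" => no
  Position 2: "a" => MATCH
  Position 3: "c" => no
  Position 4: "a" => MATCH
  Position 5: "a" => MATCH
  Position 6: "c" => no
  Position 7: "c" => no
  Position 8: "b" => no
Total occurrences: 3

3


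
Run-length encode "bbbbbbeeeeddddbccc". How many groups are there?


Input: bbbbbbeeeeddddbccc
Scanning for consecutive runs:
  Group 1: 'b' x 6 (positions 0-5)
  Group 2: 'e' x 4 (positions 6-9)
  Group 3: 'd' x 4 (positions 10-13)
  Group 4: 'b' x 1 (positions 14-14)
  Group 5: 'c' x 3 (positions 15-17)
Total groups: 5

5


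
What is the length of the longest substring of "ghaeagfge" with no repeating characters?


Input: "ghaeagfge"
Sliding window (track last position of each char):
  Position 0 ('g'): window [0,0] length 1 -- new best
  Position 1 ('h'): window [0,1] length 2 -- new best
  Position 2 ('a'): window [0,2] length 3 -- new best
  Position 3 ('e'): window [0,3] length 4 -- new best
  Position 4 ('a'): repeat (last at 2), move window start to 3
  Position 4 ('a'): window [3,4] length 2
  Position 5 ('g'): window [3,5] length 3
  Position 6 ('f'): window [3,6] length 4
  Position 7 ('g'): repeat (last at 5), move window start to 6
  Position 7 ('g'): window [6,7] length 2
  Position 8 ('e'): window [6,8] length 3
Longest substring with no repeats: "ghae" with length 4

4


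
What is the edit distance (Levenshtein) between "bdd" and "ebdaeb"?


Computing edit distance: "bdd" -> "ebdaeb"
DP table:
           e    b    d    a    e    b
      0    1    2    3    4    5    6
  b   1    1    1    2    3    4    5
  d   2    2    2    1    2    3    4
  d   3    3    3    2    2    3    4
Edit distance = dp[3][6] = 4

4


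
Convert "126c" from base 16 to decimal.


Input: "126c" in base 16
Positional expansion:
  Digit '1' (value 1) x 16^3 = 4096
  Digit '2' (value 2) x 16^2 = 512
  Digit '6' (value 6) x 16^1 = 96
  Digit 'c' (value 12) x 16^0 = 12
Sum = 4716

4716


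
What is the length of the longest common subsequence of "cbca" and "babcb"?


LCS of "cbca" and "babcb"
DP table:
           b    a    b    c    b
      0    0    0    0    0    0
  c   0    0    0    0    1    1
  b   0    1    1    1    1    2
  c   0    1    1    1    2    2
  a   0    1    2    2    2    2
LCS length = dp[4][5] = 2

2


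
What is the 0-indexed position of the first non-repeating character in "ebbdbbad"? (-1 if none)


Input: ebbdbbad
Character frequencies:
  'a': 1
  'b': 4
  'd': 2
  'e': 1
Scanning left to right for freq == 1:
  Position 0 ('e'): unique! => answer = 0

0


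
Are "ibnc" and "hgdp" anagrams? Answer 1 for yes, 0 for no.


Strings: "ibnc", "hgdp"
Sorted first:  bcin
Sorted second: dghp
Differ at position 0: 'b' vs 'd' => not anagrams

0


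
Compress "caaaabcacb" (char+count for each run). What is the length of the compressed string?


Input: caaaabcacb
Runs:
  'c' x 1 => "c1"
  'a' x 4 => "a4"
  'b' x 1 => "b1"
  'c' x 1 => "c1"
  'a' x 1 => "a1"
  'c' x 1 => "c1"
  'b' x 1 => "b1"
Compressed: "c1a4b1c1a1c1b1"
Compressed length: 14

14


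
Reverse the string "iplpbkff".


Input: iplpbkff
Reading characters right to left:
  Position 7: 'f'
  Position 6: 'f'
  Position 5: 'k'
  Position 4: 'b'
  Position 3: 'p'
  Position 2: 'l'
  Position 1: 'p'
  Position 0: 'i'
Reversed: ffkbplpi

ffkbplpi


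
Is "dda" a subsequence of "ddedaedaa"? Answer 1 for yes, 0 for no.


Check if "dda" is a subsequence of "ddedaedaa"
Greedy scan:
  Position 0 ('d'): matches sub[0] = 'd'
  Position 1 ('d'): matches sub[1] = 'd'
  Position 2 ('e'): no match needed
  Position 3 ('d'): no match needed
  Position 4 ('a'): matches sub[2] = 'a'
  Position 5 ('e'): no match needed
  Position 6 ('d'): no match needed
  Position 7 ('a'): no match needed
  Position 8 ('a'): no match needed
All 3 characters matched => is a subsequence

1


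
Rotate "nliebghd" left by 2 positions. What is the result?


Input: "nliebghd", rotate left by 2
First 2 characters: "nl"
Remaining characters: "iebghd"
Concatenate remaining + first: "iebghd" + "nl" = "iebghdnl"

iebghdnl


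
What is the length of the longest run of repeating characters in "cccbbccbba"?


Input: "cccbbccbba"
Scanning for longest run:
  Position 1 ('c'): continues run of 'c', length=2
  Position 2 ('c'): continues run of 'c', length=3
  Position 3 ('b'): new char, reset run to 1
  Position 4 ('b'): continues run of 'b', length=2
  Position 5 ('c'): new char, reset run to 1
  Position 6 ('c'): continues run of 'c', length=2
  Position 7 ('b'): new char, reset run to 1
  Position 8 ('b'): continues run of 'b', length=2
  Position 9 ('a'): new char, reset run to 1
Longest run: 'c' with length 3

3


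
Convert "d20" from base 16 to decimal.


Input: "d20" in base 16
Positional expansion:
  Digit 'd' (value 13) x 16^2 = 3328
  Digit '2' (value 2) x 16^1 = 32
  Digit '0' (value 0) x 16^0 = 0
Sum = 3360

3360


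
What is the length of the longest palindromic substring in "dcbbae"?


Input: "dcbbae"
Checking substrings for palindromes:
  [2:4] "bb" (len 2) => palindrome
Longest palindromic substring: "bb" with length 2

2


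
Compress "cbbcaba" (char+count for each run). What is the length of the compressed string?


Input: cbbcaba
Runs:
  'c' x 1 => "c1"
  'b' x 2 => "b2"
  'c' x 1 => "c1"
  'a' x 1 => "a1"
  'b' x 1 => "b1"
  'a' x 1 => "a1"
Compressed: "c1b2c1a1b1a1"
Compressed length: 12

12


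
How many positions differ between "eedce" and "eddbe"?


Comparing "eedce" and "eddbe" position by position:
  Position 0: 'e' vs 'e' => same
  Position 1: 'e' vs 'd' => DIFFER
  Position 2: 'd' vs 'd' => same
  Position 3: 'c' vs 'b' => DIFFER
  Position 4: 'e' vs 'e' => same
Positions that differ: 2

2


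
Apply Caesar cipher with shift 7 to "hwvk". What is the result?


Caesar cipher: shift "hwvk" by 7
  'h' (pos 7) + 7 = pos 14 = 'o'
  'w' (pos 22) + 7 = pos 3 = 'd'
  'v' (pos 21) + 7 = pos 2 = 'c'
  'k' (pos 10) + 7 = pos 17 = 'r'
Result: odcr

odcr


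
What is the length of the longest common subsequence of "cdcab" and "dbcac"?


LCS of "cdcab" and "dbcac"
DP table:
           d    b    c    a    c
      0    0    0    0    0    0
  c   0    0    0    1    1    1
  d   0    1    1    1    1    1
  c   0    1    1    2    2    2
  a   0    1    1    2    3    3
  b   0    1    2    2    3    3
LCS length = dp[5][5] = 3

3


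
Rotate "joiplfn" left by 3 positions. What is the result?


Input: "joiplfn", rotate left by 3
First 3 characters: "joi"
Remaining characters: "plfn"
Concatenate remaining + first: "plfn" + "joi" = "plfnjoi"

plfnjoi


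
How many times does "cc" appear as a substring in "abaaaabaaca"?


Searching for "cc" in "abaaaabaaca"
Scanning each position:
  Position 0: "ab" => no
  Position 1: "ba" => no
  Position 2: "aa" => no
  Position 3: "aa" => no
  Position 4: "aa" => no
  Position 5: "ab" => no
  Position 6: "ba" => no
  Position 7: "aa" => no
  Position 8: "ac" => no
  Position 9: "ca" => no
Total occurrences: 0

0


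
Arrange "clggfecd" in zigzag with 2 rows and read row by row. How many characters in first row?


Zigzag "clggfecd" into 2 rows:
Placing characters:
  'c' => row 0
  'l' => row 1
  'g' => row 0
  'g' => row 1
  'f' => row 0
  'e' => row 1
  'c' => row 0
  'd' => row 1
Rows:
  Row 0: "cgfc"
  Row 1: "lged"
First row length: 4

4


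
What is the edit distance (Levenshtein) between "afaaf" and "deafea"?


Computing edit distance: "afaaf" -> "deafea"
DP table:
           d    e    a    f    e    a
      0    1    2    3    4    5    6
  a   1    1    2    2    3    4    5
  f   2    2    2    3    2    3    4
  a   3    3    3    2    3    3    3
  a   4    4    4    3    3    4    3
  f   5    5    5    4    3    4    4
Edit distance = dp[5][6] = 4

4


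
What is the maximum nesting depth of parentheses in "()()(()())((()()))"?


Input: "()()(()())((()()))"
Tracking depth:
  Position 0 '(': depth becomes 1
  Position 1 ')': depth becomes 0
  Position 2 '(': depth becomes 1
  Position 3 ')': depth becomes 0
  Position 4 '(': depth becomes 1
  Position 5 '(': depth becomes 2
  Position 6 ')': depth becomes 1
  Position 7 '(': depth becomes 2
  Position 8 ')': depth becomes 1
  Position 9 ')': depth becomes 0
  Position 10 '(': depth becomes 1
  Position 11 '(': depth becomes 2
  Position 12 '(': depth becomes 3
  Position 13 ')': depth becomes 2
  Position 14 '(': depth becomes 3
  Position 15 ')': depth becomes 2
  Position 16 ')': depth becomes 1
  Position 17 ')': depth becomes 0
Maximum depth reached: 3

3


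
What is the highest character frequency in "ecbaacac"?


Input: ecbaacac
Character counts:
  'a': 3
  'b': 1
  'c': 3
  'e': 1
Maximum frequency: 3

3


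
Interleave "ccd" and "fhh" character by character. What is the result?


Interleaving "ccd" and "fhh":
  Position 0: 'c' from first, 'f' from second => "cf"
  Position 1: 'c' from first, 'h' from second => "ch"
  Position 2: 'd' from first, 'h' from second => "dh"
Result: cfchdh

cfchdh


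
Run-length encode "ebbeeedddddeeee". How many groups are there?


Input: ebbeeedddddeeee
Scanning for consecutive runs:
  Group 1: 'e' x 1 (positions 0-0)
  Group 2: 'b' x 2 (positions 1-2)
  Group 3: 'e' x 3 (positions 3-5)
  Group 4: 'd' x 5 (positions 6-10)
  Group 5: 'e' x 4 (positions 11-14)
Total groups: 5

5


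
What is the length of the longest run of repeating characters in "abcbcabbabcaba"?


Input: "abcbcabbabcaba"
Scanning for longest run:
  Position 1 ('b'): new char, reset run to 1
  Position 2 ('c'): new char, reset run to 1
  Position 3 ('b'): new char, reset run to 1
  Position 4 ('c'): new char, reset run to 1
  Position 5 ('a'): new char, reset run to 1
  Position 6 ('b'): new char, reset run to 1
  Position 7 ('b'): continues run of 'b', length=2
  Position 8 ('a'): new char, reset run to 1
  Position 9 ('b'): new char, reset run to 1
  Position 10 ('c'): new char, reset run to 1
  Position 11 ('a'): new char, reset run to 1
  Position 12 ('b'): new char, reset run to 1
  Position 13 ('a'): new char, reset run to 1
Longest run: 'b' with length 2

2


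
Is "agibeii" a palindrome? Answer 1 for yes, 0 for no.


Input: agibeii
Reversed: iiebiga
  Compare pos 0 ('a') with pos 6 ('i'): MISMATCH
  Compare pos 1 ('g') with pos 5 ('i'): MISMATCH
  Compare pos 2 ('i') with pos 4 ('e'): MISMATCH
Result: not a palindrome

0


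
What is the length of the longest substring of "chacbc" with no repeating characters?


Input: "chacbc"
Sliding window (track last position of each char):
  Position 0 ('c'): window [0,0] length 1 -- new best
  Position 1 ('h'): window [0,1] length 2 -- new best
  Position 2 ('a'): window [0,2] length 3 -- new best
  Position 3 ('c'): repeat (last at 0), move window start to 1
  Position 3 ('c'): window [1,3] length 3
  Position 4 ('b'): window [1,4] length 4 -- new best
  Position 5 ('c'): repeat (last at 3), move window start to 4
  Position 5 ('c'): window [4,5] length 2
Longest substring with no repeats: "hacb" with length 4

4


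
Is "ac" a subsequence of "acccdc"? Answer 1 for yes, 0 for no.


Check if "ac" is a subsequence of "acccdc"
Greedy scan:
  Position 0 ('a'): matches sub[0] = 'a'
  Position 1 ('c'): matches sub[1] = 'c'
  Position 2 ('c'): no match needed
  Position 3 ('c'): no match needed
  Position 4 ('d'): no match needed
  Position 5 ('c'): no match needed
All 2 characters matched => is a subsequence

1


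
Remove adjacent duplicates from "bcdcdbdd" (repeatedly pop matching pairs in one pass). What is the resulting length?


Input: bcdcdbdd
Stack-based adjacent duplicate removal:
  Read 'b': push. Stack: b
  Read 'c': push. Stack: bc
  Read 'd': push. Stack: bcd
  Read 'c': push. Stack: bcdc
  Read 'd': push. Stack: bcdcd
  Read 'b': push. Stack: bcdcdb
  Read 'd': push. Stack: bcdcdbd
  Read 'd': matches stack top 'd' => pop. Stack: bcdcdb
Final stack: "bcdcdb" (length 6)

6


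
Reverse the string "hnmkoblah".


Input: hnmkoblah
Reading characters right to left:
  Position 8: 'h'
  Position 7: 'a'
  Position 6: 'l'
  Position 5: 'b'
  Position 4: 'o'
  Position 3: 'k'
  Position 2: 'm'
  Position 1: 'n'
  Position 0: 'h'
Reversed: halbokmnh

halbokmnh


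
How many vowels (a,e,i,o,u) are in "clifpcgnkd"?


Input: clifpcgnkd
Checking each character:
  'c' at position 0: consonant
  'l' at position 1: consonant
  'i' at position 2: vowel (running total: 1)
  'f' at position 3: consonant
  'p' at position 4: consonant
  'c' at position 5: consonant
  'g' at position 6: consonant
  'n' at position 7: consonant
  'k' at position 8: consonant
  'd' at position 9: consonant
Total vowels: 1

1


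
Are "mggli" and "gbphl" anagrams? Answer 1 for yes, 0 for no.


Strings: "mggli", "gbphl"
Sorted first:  ggilm
Sorted second: bghlp
Differ at position 0: 'g' vs 'b' => not anagrams

0


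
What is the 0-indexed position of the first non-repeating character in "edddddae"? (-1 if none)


Input: edddddae
Character frequencies:
  'a': 1
  'd': 5
  'e': 2
Scanning left to right for freq == 1:
  Position 0 ('e'): freq=2, skip
  Position 1 ('d'): freq=5, skip
  Position 2 ('d'): freq=5, skip
  Position 3 ('d'): freq=5, skip
  Position 4 ('d'): freq=5, skip
  Position 5 ('d'): freq=5, skip
  Position 6 ('a'): unique! => answer = 6

6


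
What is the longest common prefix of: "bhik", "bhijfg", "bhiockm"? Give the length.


Words: bhik, bhijfg, bhiockm
  Position 0: all 'b' => match
  Position 1: all 'h' => match
  Position 2: all 'i' => match
  Position 3: ('k', 'j', 'o') => mismatch, stop
LCP = "bhi" (length 3)

3


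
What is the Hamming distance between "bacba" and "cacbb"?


Comparing "bacba" and "cacbb" position by position:
  Position 0: 'b' vs 'c' => differ
  Position 1: 'a' vs 'a' => same
  Position 2: 'c' vs 'c' => same
  Position 3: 'b' vs 'b' => same
  Position 4: 'a' vs 'b' => differ
Total differences (Hamming distance): 2

2


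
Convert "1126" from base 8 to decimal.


Input: "1126" in base 8
Positional expansion:
  Digit '1' (value 1) x 8^3 = 512
  Digit '1' (value 1) x 8^2 = 64
  Digit '2' (value 2) x 8^1 = 16
  Digit '6' (value 6) x 8^0 = 6
Sum = 598

598


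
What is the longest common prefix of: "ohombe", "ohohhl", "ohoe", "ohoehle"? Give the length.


Words: ohombe, ohohhl, ohoe, ohoehle
  Position 0: all 'o' => match
  Position 1: all 'h' => match
  Position 2: all 'o' => match
  Position 3: ('m', 'h', 'e', 'e') => mismatch, stop
LCP = "oho" (length 3)

3


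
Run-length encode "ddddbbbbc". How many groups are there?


Input: ddddbbbbc
Scanning for consecutive runs:
  Group 1: 'd' x 4 (positions 0-3)
  Group 2: 'b' x 4 (positions 4-7)
  Group 3: 'c' x 1 (positions 8-8)
Total groups: 3

3


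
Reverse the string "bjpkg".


Input: bjpkg
Reading characters right to left:
  Position 4: 'g'
  Position 3: 'k'
  Position 2: 'p'
  Position 1: 'j'
  Position 0: 'b'
Reversed: gkpjb

gkpjb


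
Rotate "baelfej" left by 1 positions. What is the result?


Input: "baelfej", rotate left by 1
First 1 characters: "b"
Remaining characters: "aelfej"
Concatenate remaining + first: "aelfej" + "b" = "aelfejb"

aelfejb


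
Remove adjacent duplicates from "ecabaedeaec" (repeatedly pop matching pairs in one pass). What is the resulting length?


Input: ecabaedeaec
Stack-based adjacent duplicate removal:
  Read 'e': push. Stack: e
  Read 'c': push. Stack: ec
  Read 'a': push. Stack: eca
  Read 'b': push. Stack: ecab
  Read 'a': push. Stack: ecaba
  Read 'e': push. Stack: ecabae
  Read 'd': push. Stack: ecabaed
  Read 'e': push. Stack: ecabaede
  Read 'a': push. Stack: ecabaedea
  Read 'e': push. Stack: ecabaedeae
  Read 'c': push. Stack: ecabaedeaec
Final stack: "ecabaedeaec" (length 11)

11


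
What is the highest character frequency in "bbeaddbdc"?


Input: bbeaddbdc
Character counts:
  'a': 1
  'b': 3
  'c': 1
  'd': 3
  'e': 1
Maximum frequency: 3

3


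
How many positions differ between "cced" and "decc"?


Comparing "cced" and "decc" position by position:
  Position 0: 'c' vs 'd' => DIFFER
  Position 1: 'c' vs 'e' => DIFFER
  Position 2: 'e' vs 'c' => DIFFER
  Position 3: 'd' vs 'c' => DIFFER
Positions that differ: 4

4


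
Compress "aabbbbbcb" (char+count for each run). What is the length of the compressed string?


Input: aabbbbbcb
Runs:
  'a' x 2 => "a2"
  'b' x 5 => "b5"
  'c' x 1 => "c1"
  'b' x 1 => "b1"
Compressed: "a2b5c1b1"
Compressed length: 8

8


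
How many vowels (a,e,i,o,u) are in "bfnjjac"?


Input: bfnjjac
Checking each character:
  'b' at position 0: consonant
  'f' at position 1: consonant
  'n' at position 2: consonant
  'j' at position 3: consonant
  'j' at position 4: consonant
  'a' at position 5: vowel (running total: 1)
  'c' at position 6: consonant
Total vowels: 1

1


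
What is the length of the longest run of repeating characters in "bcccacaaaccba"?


Input: "bcccacaaaccba"
Scanning for longest run:
  Position 1 ('c'): new char, reset run to 1
  Position 2 ('c'): continues run of 'c', length=2
  Position 3 ('c'): continues run of 'c', length=3
  Position 4 ('a'): new char, reset run to 1
  Position 5 ('c'): new char, reset run to 1
  Position 6 ('a'): new char, reset run to 1
  Position 7 ('a'): continues run of 'a', length=2
  Position 8 ('a'): continues run of 'a', length=3
  Position 9 ('c'): new char, reset run to 1
  Position 10 ('c'): continues run of 'c', length=2
  Position 11 ('b'): new char, reset run to 1
  Position 12 ('a'): new char, reset run to 1
Longest run: 'c' with length 3

3


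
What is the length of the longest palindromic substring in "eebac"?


Input: "eebac"
Checking substrings for palindromes:
  [0:2] "ee" (len 2) => palindrome
Longest palindromic substring: "ee" with length 2

2


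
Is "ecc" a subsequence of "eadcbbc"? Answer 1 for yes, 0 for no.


Check if "ecc" is a subsequence of "eadcbbc"
Greedy scan:
  Position 0 ('e'): matches sub[0] = 'e'
  Position 1 ('a'): no match needed
  Position 2 ('d'): no match needed
  Position 3 ('c'): matches sub[1] = 'c'
  Position 4 ('b'): no match needed
  Position 5 ('b'): no match needed
  Position 6 ('c'): matches sub[2] = 'c'
All 3 characters matched => is a subsequence

1


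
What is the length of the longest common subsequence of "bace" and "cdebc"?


LCS of "bace" and "cdebc"
DP table:
           c    d    e    b    c
      0    0    0    0    0    0
  b   0    0    0    0    1    1
  a   0    0    0    0    1    1
  c   0    1    1    1    1    2
  e   0    1    1    2    2    2
LCS length = dp[4][5] = 2

2


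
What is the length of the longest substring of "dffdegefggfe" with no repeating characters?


Input: "dffdegefggfe"
Sliding window (track last position of each char):
  Position 0 ('d'): window [0,0] length 1 -- new best
  Position 1 ('f'): window [0,1] length 2 -- new best
  Position 2 ('f'): repeat (last at 1), move window start to 2
  Position 2 ('f'): window [2,2] length 1
  Position 3 ('d'): window [2,3] length 2
  Position 4 ('e'): window [2,4] length 3 -- new best
  Position 5 ('g'): window [2,5] length 4 -- new best
  Position 6 ('e'): repeat (last at 4), move window start to 5
  Position 6 ('e'): window [5,6] length 2
  Position 7 ('f'): window [5,7] length 3
  Position 8 ('g'): repeat (last at 5), move window start to 6
  Position 8 ('g'): window [6,8] length 3
  Position 9 ('g'): repeat (last at 8), move window start to 9
  Position 9 ('g'): window [9,9] length 1
  Position 10 ('f'): window [9,10] length 2
  Position 11 ('e'): window [9,11] length 3
Longest substring with no repeats: "fdeg" with length 4

4


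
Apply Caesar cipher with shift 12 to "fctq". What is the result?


Caesar cipher: shift "fctq" by 12
  'f' (pos 5) + 12 = pos 17 = 'r'
  'c' (pos 2) + 12 = pos 14 = 'o'
  't' (pos 19) + 12 = pos 5 = 'f'
  'q' (pos 16) + 12 = pos 2 = 'c'
Result: rofc

rofc


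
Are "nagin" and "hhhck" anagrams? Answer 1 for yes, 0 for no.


Strings: "nagin", "hhhck"
Sorted first:  aginn
Sorted second: chhhk
Differ at position 0: 'a' vs 'c' => not anagrams

0


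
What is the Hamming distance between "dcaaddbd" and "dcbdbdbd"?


Comparing "dcaaddbd" and "dcbdbdbd" position by position:
  Position 0: 'd' vs 'd' => same
  Position 1: 'c' vs 'c' => same
  Position 2: 'a' vs 'b' => differ
  Position 3: 'a' vs 'd' => differ
  Position 4: 'd' vs 'b' => differ
  Position 5: 'd' vs 'd' => same
  Position 6: 'b' vs 'b' => same
  Position 7: 'd' vs 'd' => same
Total differences (Hamming distance): 3

3


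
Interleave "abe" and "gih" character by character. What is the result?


Interleaving "abe" and "gih":
  Position 0: 'a' from first, 'g' from second => "ag"
  Position 1: 'b' from first, 'i' from second => "bi"
  Position 2: 'e' from first, 'h' from second => "eh"
Result: agbieh

agbieh


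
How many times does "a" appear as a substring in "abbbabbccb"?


Searching for "a" in "abbbabbccb"
Scanning each position:
  Position 0: "a" => MATCH
  Position 1: "b" => no
  Position 2: "b" => no
  Position 3: "b" => no
  Position 4: "a" => MATCH
  Position 5: "b" => no
  Position 6: "b" => no
  Position 7: "c" => no
  Position 8: "c" => no
  Position 9: "b" => no
Total occurrences: 2

2


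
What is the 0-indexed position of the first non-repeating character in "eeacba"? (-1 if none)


Input: eeacba
Character frequencies:
  'a': 2
  'b': 1
  'c': 1
  'e': 2
Scanning left to right for freq == 1:
  Position 0 ('e'): freq=2, skip
  Position 1 ('e'): freq=2, skip
  Position 2 ('a'): freq=2, skip
  Position 3 ('c'): unique! => answer = 3

3


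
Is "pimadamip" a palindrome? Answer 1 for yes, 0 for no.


Input: pimadamip
Reversed: pimadamip
  Compare pos 0 ('p') with pos 8 ('p'): match
  Compare pos 1 ('i') with pos 7 ('i'): match
  Compare pos 2 ('m') with pos 6 ('m'): match
  Compare pos 3 ('a') with pos 5 ('a'): match
Result: palindrome

1


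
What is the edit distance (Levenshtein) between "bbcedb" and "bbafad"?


Computing edit distance: "bbcedb" -> "bbafad"
DP table:
           b    b    a    f    a    d
      0    1    2    3    4    5    6
  b   1    0    1    2    3    4    5
  b   2    1    0    1    2    3    4
  c   3    2    1    1    2    3    4
  e   4    3    2    2    2    3    4
  d   5    4    3    3    3    3    3
  b   6    5    4    4    4    4    4
Edit distance = dp[6][6] = 4

4


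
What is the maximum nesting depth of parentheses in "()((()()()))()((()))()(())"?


Input: "()((()()()))()((()))()(())"
Tracking depth:
  Position 0 '(': depth becomes 1
  Position 1 ')': depth becomes 0
  Position 2 '(': depth becomes 1
  Position 3 '(': depth becomes 2
  Position 4 '(': depth becomes 3
  Position 5 ')': depth becomes 2
  Position 6 '(': depth becomes 3
  Position 7 ')': depth becomes 2
  Position 8 '(': depth becomes 3
  Position 9 ')': depth becomes 2
  Position 10 ')': depth becomes 1
  Position 11 ')': depth becomes 0
  Position 12 '(': depth becomes 1
  Position 13 ')': depth becomes 0
  Position 14 '(': depth becomes 1
  Position 15 '(': depth becomes 2
  Position 16 '(': depth becomes 3
  Position 17 ')': depth becomes 2
  Position 18 ')': depth becomes 1
  Position 19 ')': depth becomes 0
  Position 20 '(': depth becomes 1
  Position 21 ')': depth becomes 0
  Position 22 '(': depth becomes 1
  Position 23 '(': depth becomes 2
  Position 24 ')': depth becomes 1
  Position 25 ')': depth becomes 0
Maximum depth reached: 3

3
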